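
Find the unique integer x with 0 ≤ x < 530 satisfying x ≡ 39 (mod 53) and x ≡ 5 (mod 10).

145

Write x = 39 + 53·k. Then 53·k ≡ 5 − 39 ≡ 6 (mod 10).
Need 53⁻¹ mod 10. Extended Euclid on (10, 3):
10 = 3·3 + 1
3 = 3·1 + 0
Back-substitute:
1 = 10 − 3·3
53⁻¹ ≡ 7 (mod 10), so k ≡ 7·6 ≡ 2 (mod 10).
x = 39 + 53·2 = 145.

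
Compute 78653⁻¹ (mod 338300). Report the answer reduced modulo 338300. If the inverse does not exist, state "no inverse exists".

Run Euclid on (338300, 78653):
338300 = 4*78653 + 23688
78653 = 3*23688 + 7589
23688 = 3*7589 + 921
7589 = 8*921 + 221
921 = 4*221 + 37
221 = 5*37 + 36
37 = 1*36 + 1
36 = 36*1 + 0
The gcd is 1. Working backward:
1 = 37 − 36
1 = −221 + 6·37
1 = 6·921 − 25·221
1 = −25·7589 + 206·921
1 = 206·23688 − 643·7589
1 = −643·78653 + 2135·23688
1 = 2135·338300 − 9183·78653
So 78653·(-9183) ≡ 1 (mod 338300), and -9183 ≡ 329117 (mod 338300).

329117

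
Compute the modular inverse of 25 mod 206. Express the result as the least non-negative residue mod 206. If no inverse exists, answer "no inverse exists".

33

Extended Euclidean algorithm:
206 = 8·25 + 6
25 = 4·6 + 1
6 = 6·1 + 0
gcd = 1, so the inverse exists. Back-substitute:
1 = 25 − 4·6
1 = −4·206 + 33·25
So 25·33 ≡ 1 (mod 206).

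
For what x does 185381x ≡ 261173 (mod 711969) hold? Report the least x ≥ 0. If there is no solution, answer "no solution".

First find gcd(185381, 711969):
711969 = 3·185381 + 155826
185381 = 1·155826 + 29555
155826 = 5·29555 + 8051
29555 = 3·8051 + 5402
8051 = 1·5402 + 2649
5402 = 2·2649 + 104
2649 = 25·104 + 49
104 = 2·49 + 6
49 = 8·6 + 1
6 = 6·1 + 0
gcd = 1, so a unique solution mod 711969 exists.
Back-substitute for the Bézout coefficients:
1 = 49 − 8·6
1 = −8·104 + 17·49
1 = 17·2649 − 433·104
1 = −433·5402 + 883·2649
1 = 883·8051 − 1316·5402
1 = −1316·29555 + 4831·8051
1 = 4831·155826 − 25471·29555
1 = −25471·185381 + 30302·155826
1 = 30302·711969 − 116377·185381
So 185381·(-116377) ≡ 1 (mod 711969), giving 185381⁻¹ ≡ 595592.
x ≡ 185381⁻¹·261173 ≡ 595592·261173 ≡ 138358 (mod 711969).

138358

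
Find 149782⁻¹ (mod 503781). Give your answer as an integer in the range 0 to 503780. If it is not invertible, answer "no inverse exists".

Extended Euclidean algorithm:
503781 = 3·149782 + 54435
149782 = 2·54435 + 40912
54435 = 1·40912 + 13523
40912 = 3·13523 + 343
13523 = 39·343 + 146
343 = 2·146 + 51
146 = 2·51 + 44
51 = 1·44 + 7
44 = 6·7 + 2
7 = 3·2 + 1
2 = 2·1 + 0
The gcd is 1. Working backward:
1 = 7 − 3·2
1 = −3·44 + 19·7
1 = 19·51 − 22·44
1 = −22·146 + 63·51
1 = 63·343 − 148·146
1 = −148·13523 + 5835·343
1 = 5835·40912 − 17653·13523
1 = −17653·54435 + 23488·40912
1 = 23488·149782 − 64629·54435
1 = −64629·503781 + 217375·149782
So 149782·217375 ≡ 1 (mod 503781).

217375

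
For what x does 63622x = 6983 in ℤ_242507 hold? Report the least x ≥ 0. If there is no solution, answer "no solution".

120598

First find gcd(63622, 242507):
242507 = 3*63622 + 51641
63622 = 1*51641 + 11981
51641 = 4*11981 + 3717
11981 = 3*3717 + 830
3717 = 4*830 + 397
830 = 2*397 + 36
397 = 11*36 + 1
36 = 36*1 + 0
gcd = 1, so a unique solution mod 242507 exists.
Back-substitute for the Bézout coefficients:
1 = 397 − 11·36
1 = −11·830 + 23·397
1 = 23·3717 − 103·830
1 = −103·11981 + 332·3717
1 = 332·51641 − 1431·11981
1 = −1431·63622 + 1763·51641
1 = 1763·242507 − 6720·63622
So 63622·(-6720) ≡ 1 (mod 242507), giving 63622⁻¹ ≡ 235787.
x ≡ 63622⁻¹·6983 ≡ 235787·6983 ≡ 120598 (mod 242507).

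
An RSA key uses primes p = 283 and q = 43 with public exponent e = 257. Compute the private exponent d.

φ(n) = (p−1)(q−1) = 282·42 = 11844.
Need d with 257·d ≡ 1 (mod 11844). Apply the extended Euclidean algorithm:
11844 = 46*257 + 22
257 = 11*22 + 15
22 = 1*15 + 7
15 = 2*7 + 1
7 = 7*1 + 0
Back-substitute:
1 = 15 − 2·7
1 = −2·22 + 3·15
1 = 3·257 − 35·22
1 = −35·11844 + 1613·257
So 257·1613 ≡ 1 (mod 11844), hence d = 1613.

1613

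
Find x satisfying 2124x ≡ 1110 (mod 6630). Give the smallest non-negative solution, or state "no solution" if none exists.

First find gcd(2124, 6630):
6630 = 3*2124 + 258
2124 = 8*258 + 60
258 = 4*60 + 18
60 = 3*18 + 6
18 = 3*6 + 0
gcd = 6 and 6 | 1110, so solutions exist. Divide through by 6: 354x ≡ 185 (mod 1105).
Now find 354⁻¹ mod 1105:
1105 = 3·354 + 43
354 = 8·43 + 10
43 = 4·10 + 3
10 = 3·3 + 1
3 = 3·1 + 0
Back-substitute:
1 = 10 − 3·3
1 = −3·43 + 13·10
1 = 13·354 − 107·43
1 = −107·1105 + 334·354
So 354⁻¹ ≡ 334 (mod 1105).
Then x ≡ 334·185 ≡ 1015 (mod 1105); the smallest non-negative solution is x = 1015.

1015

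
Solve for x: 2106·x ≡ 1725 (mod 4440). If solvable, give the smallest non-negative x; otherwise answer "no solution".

no solution

gcd(2106, 4440):
4440 = 2×2106 + 228
2106 = 9×228 + 54
228 = 4×54 + 12
54 = 4×12 + 6
12 = 2×6 + 0
gcd = 6, but 6 ∤ 1725, so the congruence has no solution.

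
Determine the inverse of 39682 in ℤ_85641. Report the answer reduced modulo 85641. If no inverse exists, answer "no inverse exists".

Extended Euclidean algorithm:
85641 = 2·39682 + 6277
39682 = 6·6277 + 2020
6277 = 3·2020 + 217
2020 = 9·217 + 67
217 = 3·67 + 16
67 = 4·16 + 3
16 = 5·3 + 1
3 = 3·1 + 0
The gcd is 1. Working backward:
1 = 16 − 5·3
1 = −5·67 + 21·16
1 = 21·217 − 68·67
1 = −68·2020 + 633·217
1 = 633·6277 − 1967·2020
1 = −1967·39682 + 12435·6277
1 = 12435·85641 − 26837·39682
Thus 39682·(-26837) ≡ 1 (mod 85641); reducing, -26837 mod 85641 = 58804.

58804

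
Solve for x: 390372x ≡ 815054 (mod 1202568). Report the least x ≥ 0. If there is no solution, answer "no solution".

no solution

gcd(390372, 1202568):
1202568 = 3*390372 + 31452
390372 = 12*31452 + 12948
31452 = 2*12948 + 5556
12948 = 2*5556 + 1836
5556 = 3*1836 + 48
1836 = 38*48 + 12
48 = 4*12 + 0
gcd = 12, but 12 ∤ 815054, so the congruence has no solution.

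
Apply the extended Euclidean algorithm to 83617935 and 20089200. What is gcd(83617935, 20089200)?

Repeated division:
83617935 = 4×20089200 + 3261135
20089200 = 6×3261135 + 522390
3261135 = 6×522390 + 126795
522390 = 4×126795 + 15210
126795 = 8×15210 + 5115
15210 = 2×5115 + 4980
5115 = 1×4980 + 135
4980 = 36×135 + 120
135 = 1×120 + 15
120 = 8×15 + 0
gcd(83617935, 20089200) = 15.
Express as a combination:
15 = 135 − 120
15 = −4980 + 37·135
15 = 37·5115 − 38·4980
15 = −38·15210 + 113·5115
15 = 113·126795 − 942·15210
15 = −942·522390 + 3881·126795
15 = 3881·3261135 − 24228·522390
15 = −24228·20089200 + 149249·3261135
15 = 149249·83617935 − 621224·20089200
So 15 = (149249)·83617935 + (-621224)·20089200.

15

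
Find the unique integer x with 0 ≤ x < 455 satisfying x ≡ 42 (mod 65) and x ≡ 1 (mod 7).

Write x = 42 + 65·k. Then 65·k ≡ 1 − 42 ≡ 1 (mod 7).
Need 65⁻¹ mod 7. Extended Euclid on (7, 2):
7 = 3×2 + 1
2 = 2×1 + 0
Back-substitute:
1 = 7 − 3·2
65⁻¹ ≡ 4 (mod 7), so k ≡ 4·1 ≡ 4 (mod 7).
x = 42 + 65·4 = 302.

302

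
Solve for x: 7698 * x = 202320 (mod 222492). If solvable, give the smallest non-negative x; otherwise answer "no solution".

First find gcd(7698, 222492):
222492 = 28*7698 + 6948
7698 = 1*6948 + 750
6948 = 9*750 + 198
750 = 3*198 + 156
198 = 1*156 + 42
156 = 3*42 + 30
42 = 1*30 + 12
30 = 2*12 + 6
12 = 2*6 + 0
gcd = 6 and 6 | 202320, so solutions exist. Divide through by 6: 1283x ≡ 33720 (mod 37082).
Now find 1283⁻¹ mod 37082:
37082 = 28·1283 + 1158
1283 = 1·1158 + 125
1158 = 9·125 + 33
125 = 3·33 + 26
33 = 1·26 + 7
26 = 3·7 + 5
7 = 1·5 + 2
5 = 2·2 + 1
2 = 2·1 + 0
Back-substitute:
1 = 5 − 2·2
1 = −2·7 + 3·5
1 = 3·26 − 11·7
1 = −11·33 + 14·26
1 = 14·125 − 53·33
1 = −53·1158 + 491·125
1 = 491·1283 − 544·1158
1 = −544·37082 + 15723·1283
So 1283⁻¹ ≡ 15723 (mod 37082).
Then x ≡ 15723·33720 ≡ 18206 (mod 37082); the smallest non-negative solution is x = 18206.

18206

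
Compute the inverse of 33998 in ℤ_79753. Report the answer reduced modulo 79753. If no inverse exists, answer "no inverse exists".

Run Euclid on (79753, 33998):
79753 = 2·33998 + 11757
33998 = 2·11757 + 10484
11757 = 1·10484 + 1273
10484 = 8·1273 + 300
1273 = 4·300 + 73
300 = 4·73 + 8
73 = 9·8 + 1
8 = 8·1 + 0
The gcd is 1. Working backward:
1 = 73 − 9·8
1 = −9·300 + 37·73
1 = 37·1273 − 157·300
1 = −157·10484 + 1293·1273
1 = 1293·11757 − 1450·10484
1 = −1450·33998 + 4193·11757
1 = 4193·79753 − 9836·33998
Hence 33998⁻¹ ≡ -9836 ≡ 69917 (mod 79753).

69917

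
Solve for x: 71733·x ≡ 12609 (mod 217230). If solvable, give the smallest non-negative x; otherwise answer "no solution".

53353

First find gcd(71733, 217230):
217230 = 3×71733 + 2031
71733 = 35×2031 + 648
2031 = 3×648 + 87
648 = 7×87 + 39
87 = 2×39 + 9
39 = 4×9 + 3
9 = 3×3 + 0
gcd = 3 and 3 | 12609, so solutions exist. Divide through by 3: 23911x ≡ 4203 (mod 72410).
Now find 23911⁻¹ mod 72410:
72410 = 3×23911 + 677
23911 = 35×677 + 216
677 = 3×216 + 29
216 = 7×29 + 13
29 = 2×13 + 3
13 = 4×3 + 1
3 = 3×1 + 0
Back-substitute:
1 = 13 − 4·3
1 = −4·29 + 9·13
1 = 9·216 − 67·29
1 = −67·677 + 210·216
1 = 210·23911 − 7417·677
1 = −7417·72410 + 22461·23911
So 23911⁻¹ ≡ 22461 (mod 72410).
Then x ≡ 22461·4203 ≡ 53353 (mod 72410); the smallest non-negative solution is x = 53353.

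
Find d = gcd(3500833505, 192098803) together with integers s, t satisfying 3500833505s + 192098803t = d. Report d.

13

Repeated division:
3500833505 = 18·192098803 + 43055051
192098803 = 4·43055051 + 19878599
43055051 = 2·19878599 + 3297853
19878599 = 6·3297853 + 91481
3297853 = 36·91481 + 4537
91481 = 20·4537 + 741
4537 = 6·741 + 91
741 = 8·91 + 13
91 = 7·13 + 0
gcd(3500833505, 192098803) = 13.
Back-substituting:
13 = 741 − 8·91
13 = −8·4537 + 49·741
13 = 49·91481 − 988·4537
13 = −988·3297853 + 35617·91481
13 = 35617·19878599 − 214690·3297853
13 = −214690·43055051 + 464997·19878599
13 = 464997·192098803 − 2074678·43055051
13 = −2074678·3500833505 + 37809201·192098803
So 13 = (-2074678)·3500833505 + (37809201)·192098803.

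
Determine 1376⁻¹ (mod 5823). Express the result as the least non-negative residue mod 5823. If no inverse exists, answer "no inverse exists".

1223

Run Euclid on (5823, 1376):
5823 = 4×1376 + 319
1376 = 4×319 + 100
319 = 3×100 + 19
100 = 5×19 + 5
19 = 3×5 + 4
5 = 1×4 + 1
4 = 4×1 + 0
gcd = 1, so the inverse exists. Back-substitute:
1 = 5 − 4
1 = −19 + 4·5
1 = 4·100 − 21·19
1 = −21·319 + 67·100
1 = 67·1376 − 289·319
1 = −289·5823 + 1223·1376
So 1376·1223 ≡ 1 (mod 5823).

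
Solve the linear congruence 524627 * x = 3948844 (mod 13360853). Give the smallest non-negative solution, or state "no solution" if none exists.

8081023

First find gcd(524627, 13360853):
13360853 = 25·524627 + 245178
524627 = 2·245178 + 34271
245178 = 7·34271 + 5281
34271 = 6·5281 + 2585
5281 = 2·2585 + 111
2585 = 23·111 + 32
111 = 3·32 + 15
32 = 2·15 + 2
15 = 7·2 + 1
2 = 2·1 + 0
gcd = 1, so a unique solution mod 13360853 exists.
Back-substitute for the Bézout coefficients:
1 = 15 − 7·2
1 = −7·32 + 15·15
1 = 15·111 − 52·32
1 = −52·2585 + 1211·111
1 = 1211·5281 − 2474·2585
1 = −2474·34271 + 16055·5281
1 = 16055·245178 − 114859·34271
1 = −114859·524627 + 245773·245178
1 = 245773·13360853 − 6259184·524627
So 524627·(-6259184) ≡ 1 (mod 13360853), giving 524627⁻¹ ≡ 7101669.
x ≡ 524627⁻¹·3948844 ≡ 7101669·3948844 ≡ 8081023 (mod 13360853).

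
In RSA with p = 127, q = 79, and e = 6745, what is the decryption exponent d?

8521

φ(n) = (p−1)(q−1) = 126·78 = 9828.
Need d with 6745·d ≡ 1 (mod 9828). Apply the extended Euclidean algorithm:
9828 = 1*6745 + 3083
6745 = 2*3083 + 579
3083 = 5*579 + 188
579 = 3*188 + 15
188 = 12*15 + 8
15 = 1*8 + 7
8 = 1*7 + 1
7 = 7*1 + 0
Back-substitute:
1 = 8 − 7
1 = −15 + 2·8
1 = 2·188 − 25·15
1 = −25·579 + 77·188
1 = 77·3083 − 410·579
1 = −410·6745 + 897·3083
1 = 897·9828 − 1307·6745
So 6745·(-1307) ≡ 1 (mod 9828), hence d ≡ -1307 ≡ 8521 (mod 9828).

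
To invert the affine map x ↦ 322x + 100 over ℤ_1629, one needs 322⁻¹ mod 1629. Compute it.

1543

Apply the Euclidean algorithm to 1629 and 322:
1629 = 5·322 + 19
322 = 16·19 + 18
19 = 1·18 + 1
18 = 18·1 + 0
Since gcd(322, 1629) = 1, back-substitute to write 1 as a combination:
1 = 19 − 18
1 = −322 + 17·19
1 = 17·1629 − 86·322
So 322·(-86) ≡ 1 (mod 1629), and -86 ≡ 1543 (mod 1629).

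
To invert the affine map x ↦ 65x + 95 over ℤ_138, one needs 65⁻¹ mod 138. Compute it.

17

gcd(138, 65) by repeated division:
138 = 2×65 + 8
65 = 8×8 + 1
8 = 8×1 + 0
gcd = 1, so the inverse exists. Back-substitute:
1 = 65 − 8·8
1 = −8·138 + 17·65
So 65·17 ≡ 1 (mod 138).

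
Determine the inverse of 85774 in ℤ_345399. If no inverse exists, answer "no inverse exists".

176074

gcd(345399, 85774) by repeated division:
345399 = 4*85774 + 2303
85774 = 37*2303 + 563
2303 = 4*563 + 51
563 = 11*51 + 2
51 = 25*2 + 1
2 = 2*1 + 0
gcd = 1, so the inverse exists. Back-substitute:
1 = 51 − 25·2
1 = −25·563 + 276·51
1 = 276·2303 − 1129·563
1 = −1129·85774 + 42049·2303
1 = 42049·345399 − 169325·85774
Hence 85774⁻¹ ≡ -169325 ≡ 176074 (mod 345399).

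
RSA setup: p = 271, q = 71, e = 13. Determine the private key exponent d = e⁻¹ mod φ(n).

10177

φ(n) = (p−1)(q−1) = 270·70 = 18900.
Need d with 13·d ≡ 1 (mod 18900). Apply the extended Euclidean algorithm:
18900 = 1453×13 + 11
13 = 1×11 + 2
11 = 5×2 + 1
2 = 2×1 + 0
Back-substitute:
1 = 11 − 5·2
1 = −5·13 + 6·11
1 = 6·18900 − 8723·13
So 13·(-8723) ≡ 1 (mod 18900), hence d ≡ -8723 ≡ 10177 (mod 18900).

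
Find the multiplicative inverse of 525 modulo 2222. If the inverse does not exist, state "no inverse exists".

601

Extended Euclidean algorithm:
2222 = 4·525 + 122
525 = 4·122 + 37
122 = 3·37 + 11
37 = 3·11 + 4
11 = 2·4 + 3
4 = 1·3 + 1
3 = 3·1 + 0
Since gcd(525, 2222) = 1, back-substitute to write 1 as a combination:
1 = 4 − 3
1 = −11 + 3·4
1 = 3·37 − 10·11
1 = −10·122 + 33·37
1 = 33·525 − 142·122
1 = −142·2222 + 601·525
So 525·601 ≡ 1 (mod 2222).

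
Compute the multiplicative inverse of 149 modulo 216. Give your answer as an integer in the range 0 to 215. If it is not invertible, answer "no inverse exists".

Extended Euclidean algorithm:
216 = 1*149 + 67
149 = 2*67 + 15
67 = 4*15 + 7
15 = 2*7 + 1
7 = 7*1 + 0
Since gcd(149, 216) = 1, back-substitute to write 1 as a combination:
1 = 15 − 2·7
1 = −2·67 + 9·15
1 = 9·149 − 20·67
1 = −20·216 + 29·149
So 149·29 ≡ 1 (mod 216).

29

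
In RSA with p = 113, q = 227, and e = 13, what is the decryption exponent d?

φ(n) = (p−1)(q−1) = 112·226 = 25312.
Need d with 13·d ≡ 1 (mod 25312). Apply the extended Euclidean algorithm:
25312 = 1947*13 + 1
13 = 13*1 + 0
Back-substitute:
1 = 25312 − 1947·13
So 13·(-1947) ≡ 1 (mod 25312), hence d ≡ -1947 ≡ 23365 (mod 25312).

23365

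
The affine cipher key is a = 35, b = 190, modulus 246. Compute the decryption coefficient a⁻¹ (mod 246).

Run Euclid on (246, 35):
246 = 7×35 + 1
35 = 35×1 + 0
Since gcd(35, 246) = 1, back-substitute to write 1 as a combination:
1 = 246 − 7·35
Thus 35·(-7) ≡ 1 (mod 246); reducing, -7 mod 246 = 239.

239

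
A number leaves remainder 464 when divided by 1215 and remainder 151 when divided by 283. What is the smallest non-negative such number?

Write x = 464 + 1215·k. Then 1215·k ≡ 151 − 464 ≡ 253 (mod 283).
Need 1215⁻¹ mod 283. Extended Euclid on (283, 83):
283 = 3×83 + 34
83 = 2×34 + 15
34 = 2×15 + 4
15 = 3×4 + 3
4 = 1×3 + 1
3 = 3×1 + 0
Back-substitute:
1 = 4 − 3
1 = −15 + 4·4
1 = 4·34 − 9·15
1 = −9·83 + 22·34
1 = 22·283 − 75·83
1215⁻¹ ≡ 208 (mod 283), so k ≡ 208·253 ≡ 269 (mod 283).
x = 464 + 1215·269 = 327299.

327299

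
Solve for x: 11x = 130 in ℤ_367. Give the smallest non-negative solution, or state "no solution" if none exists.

First find gcd(11, 367):
367 = 33·11 + 4
11 = 2·4 + 3
4 = 1·3 + 1
3 = 3·1 + 0
gcd = 1, so a unique solution mod 367 exists.
Back-substitute for the Bézout coefficients:
1 = 4 − 3
1 = −11 + 3·4
1 = 3·367 − 100·11
So 11·(-100) ≡ 1 (mod 367), giving 11⁻¹ ≡ 267.
x ≡ 11⁻¹·130 ≡ 267·130 ≡ 212 (mod 367).

212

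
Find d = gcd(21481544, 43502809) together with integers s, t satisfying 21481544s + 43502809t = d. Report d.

7

Euclidean algorithm:
43502809 = 2*21481544 + 539721
21481544 = 39*539721 + 432425
539721 = 1*432425 + 107296
432425 = 4*107296 + 3241
107296 = 33*3241 + 343
3241 = 9*343 + 154
343 = 2*154 + 35
154 = 4*35 + 14
35 = 2*14 + 7
14 = 2*7 + 0
gcd(21481544, 43502809) = 7.
Back-substituting:
7 = 35 − 2·14
7 = −2·154 + 9·35
7 = 9·343 − 20·154
7 = −20·3241 + 189·343
7 = 189·107296 − 6257·3241
7 = −6257·432425 + 25217·107296
7 = 25217·539721 − 31474·432425
7 = −31474·21481544 + 1252703·539721
7 = 1252703·43502809 − 2536880·21481544
So 7 = (1252703)·43502809 + (-2536880)·21481544.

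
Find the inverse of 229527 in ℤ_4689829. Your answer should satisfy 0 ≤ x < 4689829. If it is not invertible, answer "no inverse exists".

1506249

gcd(4689829, 229527) by repeated division:
4689829 = 20*229527 + 99289
229527 = 2*99289 + 30949
99289 = 3*30949 + 6442
30949 = 4*6442 + 5181
6442 = 1*5181 + 1261
5181 = 4*1261 + 137
1261 = 9*137 + 28
137 = 4*28 + 25
28 = 1*25 + 3
25 = 8*3 + 1
3 = 3*1 + 0
The gcd is 1. Working backward:
1 = 25 − 8·3
1 = −8·28 + 9·25
1 = 9·137 − 44·28
1 = −44·1261 + 405·137
1 = 405·5181 − 1664·1261
1 = −1664·6442 + 2069·5181
1 = 2069·30949 − 9940·6442
1 = −9940·99289 + 31889·30949
1 = 31889·229527 − 73718·99289
1 = −73718·4689829 + 1506249·229527
So 229527·1506249 ≡ 1 (mod 4689829).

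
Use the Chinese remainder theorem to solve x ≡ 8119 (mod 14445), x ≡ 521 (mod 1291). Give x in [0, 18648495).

Write x = 8119 + 14445·k. Then 14445·k ≡ 521 − 8119 ≡ 148 (mod 1291).
Need 14445⁻¹ mod 1291. Extended Euclid on (1291, 244):
1291 = 5·244 + 71
244 = 3·71 + 31
71 = 2·31 + 9
31 = 3·9 + 4
9 = 2·4 + 1
4 = 4·1 + 0
Back-substitute:
1 = 9 − 2·4
1 = −2·31 + 7·9
1 = 7·71 − 16·31
1 = −16·244 + 55·71
1 = 55·1291 − 291·244
14445⁻¹ ≡ 1000 (mod 1291), so k ≡ 1000·148 ≡ 826 (mod 1291).
x = 8119 + 14445·826 = 11939689.

11939689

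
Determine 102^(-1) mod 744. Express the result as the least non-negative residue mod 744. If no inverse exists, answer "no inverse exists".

no inverse exists

Euclidean algorithm on 744, 102:
744 = 7×102 + 30
102 = 3×30 + 12
30 = 2×12 + 6
12 = 2×6 + 0
The gcd is 6, not 1, hence no inverse exists.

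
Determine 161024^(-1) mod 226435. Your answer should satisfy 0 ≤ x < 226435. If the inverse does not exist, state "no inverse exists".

24059

gcd(226435, 161024) by repeated division:
226435 = 1×161024 + 65411
161024 = 2×65411 + 30202
65411 = 2×30202 + 5007
30202 = 6×5007 + 160
5007 = 31×160 + 47
160 = 3×47 + 19
47 = 2×19 + 9
19 = 2×9 + 1
9 = 9×1 + 0
Since gcd(161024, 226435) = 1, back-substitute to write 1 as a combination:
1 = 19 − 2·9
1 = −2·47 + 5·19
1 = 5·160 − 17·47
1 = −17·5007 + 532·160
1 = 532·30202 − 3209·5007
1 = −3209·65411 + 6950·30202
1 = 6950·161024 − 17109·65411
1 = −17109·226435 + 24059·161024
So 161024·24059 ≡ 1 (mod 226435).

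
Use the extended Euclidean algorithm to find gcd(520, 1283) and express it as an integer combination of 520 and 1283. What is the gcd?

Apply Euclid's algorithm to 1283 and 520:
1283 = 2·520 + 243
520 = 2·243 + 34
243 = 7·34 + 5
34 = 6·5 + 4
5 = 1·4 + 1
4 = 4·1 + 0
gcd(520, 1283) = 1.
Back-substituting:
1 = 5 − 4
1 = −34 + 7·5
1 = 7·243 − 50·34
1 = −50·520 + 107·243
1 = 107·1283 − 264·520
So 1 = (107)·1283 + (-264)·520.

1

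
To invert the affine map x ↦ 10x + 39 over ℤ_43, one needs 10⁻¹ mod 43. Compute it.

13

Extended Euclidean algorithm:
43 = 4·10 + 3
10 = 3·3 + 1
3 = 3·1 + 0
Since gcd(10, 43) = 1, back-substitute to write 1 as a combination:
1 = 10 − 3·3
1 = −3·43 + 13·10
So 10·13 ≡ 1 (mod 43).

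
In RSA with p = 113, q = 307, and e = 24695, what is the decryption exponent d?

φ(n) = (p−1)(q−1) = 112·306 = 34272.
Need d with 24695·d ≡ 1 (mod 34272). Apply the extended Euclidean algorithm:
34272 = 1·24695 + 9577
24695 = 2·9577 + 5541
9577 = 1·5541 + 4036
5541 = 1·4036 + 1505
4036 = 2·1505 + 1026
1505 = 1·1026 + 479
1026 = 2·479 + 68
479 = 7·68 + 3
68 = 22·3 + 2
3 = 1·2 + 1
2 = 2·1 + 0
Back-substitute:
1 = 3 − 2
1 = −68 + 23·3
1 = 23·479 − 162·68
1 = −162·1026 + 347·479
1 = 347·1505 − 509·1026
1 = −509·4036 + 1365·1505
1 = 1365·5541 − 1874·4036
1 = −1874·9577 + 3239·5541
1 = 3239·24695 − 8352·9577
1 = −8352·34272 + 11591·24695
So 24695·11591 ≡ 1 (mod 34272), hence d = 11591.

11591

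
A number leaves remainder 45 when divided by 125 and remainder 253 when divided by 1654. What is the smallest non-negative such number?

Write x = 45 + 125·k. Then 125·k ≡ 253 − 45 ≡ 208 (mod 1654).
Need 125⁻¹ mod 1654. Extended Euclid on (1654, 125):
1654 = 13×125 + 29
125 = 4×29 + 9
29 = 3×9 + 2
9 = 4×2 + 1
2 = 2×1 + 0
Back-substitute:
1 = 9 − 4·2
1 = −4·29 + 13·9
1 = 13·125 − 56·29
1 = −56·1654 + 741·125
125⁻¹ ≡ 741 (mod 1654), so k ≡ 741·208 ≡ 306 (mod 1654).
x = 45 + 125·306 = 38295.

38295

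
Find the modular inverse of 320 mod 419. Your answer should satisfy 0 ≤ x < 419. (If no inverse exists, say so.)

237

gcd(419, 320) by repeated division:
419 = 1×320 + 99
320 = 3×99 + 23
99 = 4×23 + 7
23 = 3×7 + 2
7 = 3×2 + 1
2 = 2×1 + 0
gcd = 1, so the inverse exists. Back-substitute:
1 = 7 − 3·2
1 = −3·23 + 10·7
1 = 10·99 − 43·23
1 = −43·320 + 139·99
1 = 139·419 − 182·320
Thus 320·(-182) ≡ 1 (mod 419); reducing, -182 mod 419 = 237.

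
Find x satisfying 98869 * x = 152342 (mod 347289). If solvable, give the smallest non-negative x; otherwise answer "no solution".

17807

First find gcd(98869, 347289):
347289 = 3·98869 + 50682
98869 = 1·50682 + 48187
50682 = 1·48187 + 2495
48187 = 19·2495 + 782
2495 = 3·782 + 149
782 = 5·149 + 37
149 = 4·37 + 1
37 = 37·1 + 0
gcd = 1, so a unique solution mod 347289 exists.
Back-substitute for the Bézout coefficients:
1 = 149 − 4·37
1 = −4·782 + 21·149
1 = 21·2495 − 67·782
1 = −67·48187 + 1294·2495
1 = 1294·50682 − 1361·48187
1 = −1361·98869 + 2655·50682
1 = 2655·347289 − 9326·98869
So 98869·(-9326) ≡ 1 (mod 347289), giving 98869⁻¹ ≡ 337963.
x ≡ 98869⁻¹·152342 ≡ 337963·152342 ≡ 17807 (mod 347289).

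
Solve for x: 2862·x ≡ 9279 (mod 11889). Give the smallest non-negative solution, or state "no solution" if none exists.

First find gcd(2862, 11889):
11889 = 4*2862 + 441
2862 = 6*441 + 216
441 = 2*216 + 9
216 = 24*9 + 0
gcd = 9 and 9 | 9279, so solutions exist. Divide through by 9: 318x ≡ 1031 (mod 1321).
Now find 318⁻¹ mod 1321:
1321 = 4*318 + 49
318 = 6*49 + 24
49 = 2*24 + 1
24 = 24*1 + 0
Back-substitute:
1 = 49 − 2·24
1 = −2·318 + 13·49
1 = 13·1321 − 54·318
So 318·(-54) ≡ 1 (mod 1321), i.e. 318⁻¹ ≡ 1267.
Then x ≡ 1267·1031 ≡ 1129 (mod 1321); the smallest non-negative solution is x = 1129.

1129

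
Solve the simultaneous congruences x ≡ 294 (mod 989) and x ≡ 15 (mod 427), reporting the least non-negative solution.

Write x = 294 + 989·k. Then 989·k ≡ 15 − 294 ≡ 148 (mod 427).
Need 989⁻¹ mod 427. Extended Euclid on (427, 135):
427 = 3*135 + 22
135 = 6*22 + 3
22 = 7*3 + 1
3 = 3*1 + 0
Back-substitute:
1 = 22 − 7·3
1 = −7·135 + 43·22
1 = 43·427 − 136·135
989⁻¹ ≡ 291 (mod 427), so k ≡ 291·148 ≡ 368 (mod 427).
x = 294 + 989·368 = 364246.

364246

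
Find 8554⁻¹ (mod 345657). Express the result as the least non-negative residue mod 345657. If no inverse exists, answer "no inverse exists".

Euclidean algorithm on 345657, 8554:
345657 = 40*8554 + 3497
8554 = 2*3497 + 1560
3497 = 2*1560 + 377
1560 = 4*377 + 52
377 = 7*52 + 13
52 = 4*13 + 0
Since gcd = 13 > 1, 8554 is not a unit mod 345657.

no inverse exists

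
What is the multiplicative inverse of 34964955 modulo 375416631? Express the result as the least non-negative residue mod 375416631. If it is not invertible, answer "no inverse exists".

Compute gcd(34964955, 375416631):
375416631 = 10*34964955 + 25767081
34964955 = 1*25767081 + 9197874
25767081 = 2*9197874 + 7371333
9197874 = 1*7371333 + 1826541
7371333 = 4*1826541 + 65169
1826541 = 28*65169 + 1809
65169 = 36*1809 + 45
1809 = 40*45 + 9
45 = 5*9 + 0
gcd(34964955, 375416631) = 9 ≠ 1, so 34964955 has no multiplicative inverse modulo 375416631.

no inverse exists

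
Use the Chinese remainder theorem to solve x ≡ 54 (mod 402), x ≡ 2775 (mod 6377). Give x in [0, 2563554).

2508936

Write x = 54 + 402·k. Then 402·k ≡ 2775 − 54 ≡ 2721 (mod 6377).
Need 402⁻¹ mod 6377. Extended Euclid on (6377, 402):
6377 = 15·402 + 347
402 = 1·347 + 55
347 = 6·55 + 17
55 = 3·17 + 4
17 = 4·4 + 1
4 = 4·1 + 0
Back-substitute:
1 = 17 − 4·4
1 = −4·55 + 13·17
1 = 13·347 − 82·55
1 = −82·402 + 95·347
1 = 95·6377 − 1507·402
402⁻¹ ≡ 4870 (mod 6377), so k ≡ 4870·2721 ≡ 6241 (mod 6377).
x = 54 + 402·6241 = 2508936.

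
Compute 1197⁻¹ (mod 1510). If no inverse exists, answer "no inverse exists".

Extended Euclidean algorithm:
1510 = 1*1197 + 313
1197 = 3*313 + 258
313 = 1*258 + 55
258 = 4*55 + 38
55 = 1*38 + 17
38 = 2*17 + 4
17 = 4*4 + 1
4 = 4*1 + 0
gcd = 1, so the inverse exists. Back-substitute:
1 = 17 − 4·4
1 = −4·38 + 9·17
1 = 9·55 − 13·38
1 = −13·258 + 61·55
1 = 61·313 − 74·258
1 = −74·1197 + 283·313
1 = 283·1510 − 357·1197
So 1197·(-357) ≡ 1 (mod 1510), and -357 ≡ 1153 (mod 1510).

1153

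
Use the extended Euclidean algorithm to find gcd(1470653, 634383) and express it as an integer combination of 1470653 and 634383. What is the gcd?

Euclidean algorithm:
1470653 = 2·634383 + 201887
634383 = 3·201887 + 28722
201887 = 7·28722 + 833
28722 = 34·833 + 400
833 = 2·400 + 33
400 = 12·33 + 4
33 = 8·4 + 1
4 = 4·1 + 0
gcd(1470653, 634383) = 1.
Express as a combination:
1 = 33 − 8·4
1 = −8·400 + 97·33
1 = 97·833 − 202·400
1 = −202·28722 + 6965·833
1 = 6965·201887 − 48957·28722
1 = −48957·634383 + 153836·201887
1 = 153836·1470653 − 356629·634383
So 1 = (153836)·1470653 + (-356629)·634383.

1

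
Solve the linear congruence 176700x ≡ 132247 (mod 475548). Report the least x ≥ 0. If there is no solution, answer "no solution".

gcd(176700, 475548):
475548 = 2×176700 + 122148
176700 = 1×122148 + 54552
122148 = 2×54552 + 13044
54552 = 4×13044 + 2376
13044 = 5×2376 + 1164
2376 = 2×1164 + 48
1164 = 24×48 + 12
48 = 4×12 + 0
gcd = 12, but 12 ∤ 132247, so the congruence has no solution.

no solution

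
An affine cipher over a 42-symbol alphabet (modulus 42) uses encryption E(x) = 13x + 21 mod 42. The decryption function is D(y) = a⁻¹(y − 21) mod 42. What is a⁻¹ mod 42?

13

Run Euclid on (42, 13):
42 = 3·13 + 3
13 = 4·3 + 1
3 = 3·1 + 0
gcd = 1, so the inverse exists. Back-substitute:
1 = 13 − 4·3
1 = −4·42 + 13·13
So 13·13 ≡ 1 (mod 42).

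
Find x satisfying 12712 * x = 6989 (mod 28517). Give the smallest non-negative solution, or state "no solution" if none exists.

7482

First find gcd(12712, 28517):
28517 = 2·12712 + 3093
12712 = 4·3093 + 340
3093 = 9·340 + 33
340 = 10·33 + 10
33 = 3·10 + 3
10 = 3·3 + 1
3 = 3·1 + 0
gcd = 1, so a unique solution mod 28517 exists.
Back-substitute for the Bézout coefficients:
1 = 10 − 3·3
1 = −3·33 + 10·10
1 = 10·340 − 103·33
1 = −103·3093 + 937·340
1 = 937·12712 − 3851·3093
1 = −3851·28517 + 8639·12712
So 12712·(8639) ≡ 1 (mod 28517), giving 12712⁻¹ ≡ 8639.
x ≡ 12712⁻¹·6989 ≡ 8639·6989 ≡ 7482 (mod 28517).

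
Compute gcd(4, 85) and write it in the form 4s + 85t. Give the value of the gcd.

Apply Euclid's algorithm to 85 and 4:
85 = 21·4 + 1
4 = 4·1 + 0
gcd(4, 85) = 1.
Express as a combination:
1 = 85 − 21·4
So 1 = (1)·85 + (-21)·4.

1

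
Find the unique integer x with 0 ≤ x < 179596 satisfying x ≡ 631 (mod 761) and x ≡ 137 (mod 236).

78253

Write x = 631 + 761·k. Then 761·k ≡ 137 − 631 ≡ 214 (mod 236).
Need 761⁻¹ mod 236. Extended Euclid on (236, 53):
236 = 4·53 + 24
53 = 2·24 + 5
24 = 4·5 + 4
5 = 1·4 + 1
4 = 4·1 + 0
Back-substitute:
1 = 5 − 4
1 = −24 + 5·5
1 = 5·53 − 11·24
1 = −11·236 + 49·53
761⁻¹ ≡ 49 (mod 236), so k ≡ 49·214 ≡ 102 (mod 236).
x = 631 + 761·102 = 78253.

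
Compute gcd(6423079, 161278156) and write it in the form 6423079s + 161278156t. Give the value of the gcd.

Apply Euclid's algorithm to 161278156 and 6423079:
161278156 = 25*6423079 + 701181
6423079 = 9*701181 + 112450
701181 = 6*112450 + 26481
112450 = 4*26481 + 6526
26481 = 4*6526 + 377
6526 = 17*377 + 117
377 = 3*117 + 26
117 = 4*26 + 13
26 = 2*13 + 0
gcd(6423079, 161278156) = 13.
Back-substituting:
13 = 117 − 4·26
13 = −4·377 + 13·117
13 = 13·6526 − 225·377
13 = −225·26481 + 913·6526
13 = 913·112450 − 3877·26481
13 = −3877·701181 + 24175·112450
13 = 24175·6423079 − 221452·701181
13 = −221452·161278156 + 5560475·6423079
So 13 = (-221452)·161278156 + (5560475)·6423079.

13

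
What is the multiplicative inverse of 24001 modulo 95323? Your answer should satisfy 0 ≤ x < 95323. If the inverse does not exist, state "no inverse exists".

Apply the Euclidean algorithm to 95323 and 24001:
95323 = 3*24001 + 23320
24001 = 1*23320 + 681
23320 = 34*681 + 166
681 = 4*166 + 17
166 = 9*17 + 13
17 = 1*13 + 4
13 = 3*4 + 1
4 = 4*1 + 0
gcd = 1, so the inverse exists. Back-substitute:
1 = 13 − 3·4
1 = −3·17 + 4·13
1 = 4·166 − 39·17
1 = −39·681 + 160·166
1 = 160·23320 − 5479·681
1 = −5479·24001 + 5639·23320
1 = 5639·95323 − 22396·24001
Thus 24001·(-22396) ≡ 1 (mod 95323); reducing, -22396 mod 95323 = 72927.

72927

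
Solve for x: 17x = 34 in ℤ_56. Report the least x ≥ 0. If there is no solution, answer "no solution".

First find gcd(17, 56):
56 = 3·17 + 5
17 = 3·5 + 2
5 = 2·2 + 1
2 = 2·1 + 0
gcd = 1, so a unique solution mod 56 exists.
Back-substitute for the Bézout coefficients:
1 = 5 − 2·2
1 = −2·17 + 7·5
1 = 7·56 − 23·17
So 17·(-23) ≡ 1 (mod 56), giving 17⁻¹ ≡ 33.
x ≡ 17⁻¹·34 ≡ 33·34 ≡ 2 (mod 56).

2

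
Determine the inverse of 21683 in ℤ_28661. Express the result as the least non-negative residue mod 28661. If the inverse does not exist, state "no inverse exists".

15842

Apply the Euclidean algorithm to 28661 and 21683:
28661 = 1*21683 + 6978
21683 = 3*6978 + 749
6978 = 9*749 + 237
749 = 3*237 + 38
237 = 6*38 + 9
38 = 4*9 + 2
9 = 4*2 + 1
2 = 2*1 + 0
Since gcd(21683, 28661) = 1, back-substitute to write 1 as a combination:
1 = 9 − 4·2
1 = −4·38 + 17·9
1 = 17·237 − 106·38
1 = −106·749 + 335·237
1 = 335·6978 − 3121·749
1 = −3121·21683 + 9698·6978
1 = 9698·28661 − 12819·21683
So 21683·(-12819) ≡ 1 (mod 28661), and -12819 ≡ 15842 (mod 28661).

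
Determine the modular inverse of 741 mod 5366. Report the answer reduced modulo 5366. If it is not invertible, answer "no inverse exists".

1289

Run Euclid on (5366, 741):
5366 = 7×741 + 179
741 = 4×179 + 25
179 = 7×25 + 4
25 = 6×4 + 1
4 = 4×1 + 0
gcd = 1, so the inverse exists. Back-substitute:
1 = 25 − 6·4
1 = −6·179 + 43·25
1 = 43·741 − 178·179
1 = −178·5366 + 1289·741
So 741·1289 ≡ 1 (mod 5366).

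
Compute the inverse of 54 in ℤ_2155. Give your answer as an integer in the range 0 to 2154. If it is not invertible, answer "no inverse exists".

Run Euclid on (2155, 54):
2155 = 39×54 + 49
54 = 1×49 + 5
49 = 9×5 + 4
5 = 1×4 + 1
4 = 4×1 + 0
Since gcd(54, 2155) = 1, back-substitute to write 1 as a combination:
1 = 5 − 4
1 = −49 + 10·5
1 = 10·54 − 11·49
1 = −11·2155 + 439·54
So 54·439 ≡ 1 (mod 2155).

439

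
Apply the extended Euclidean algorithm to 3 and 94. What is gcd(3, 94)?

1

Repeated division:
94 = 31·3 + 1
3 = 3·1 + 0
gcd(3, 94) = 1.
Back-substituting:
1 = 94 − 31·3
So 1 = (1)·94 + (-31)·3.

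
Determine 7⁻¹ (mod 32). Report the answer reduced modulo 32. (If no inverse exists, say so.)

23

gcd(32, 7) by repeated division:
32 = 4*7 + 4
7 = 1*4 + 3
4 = 1*3 + 1
3 = 3*1 + 0
The gcd is 1. Working backward:
1 = 4 − 3
1 = −7 + 2·4
1 = 2·32 − 9·7
Thus 7·(-9) ≡ 1 (mod 32); reducing, -9 mod 32 = 23.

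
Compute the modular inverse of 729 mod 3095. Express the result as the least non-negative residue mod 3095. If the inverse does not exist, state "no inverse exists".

Extended Euclidean algorithm:
3095 = 4×729 + 179
729 = 4×179 + 13
179 = 13×13 + 10
13 = 1×10 + 3
10 = 3×3 + 1
3 = 3×1 + 0
gcd = 1, so the inverse exists. Back-substitute:
1 = 10 − 3·3
1 = −3·13 + 4·10
1 = 4·179 − 55·13
1 = −55·729 + 224·179
1 = 224·3095 − 951·729
Hence 729⁻¹ ≡ -951 ≡ 2144 (mod 3095).

2144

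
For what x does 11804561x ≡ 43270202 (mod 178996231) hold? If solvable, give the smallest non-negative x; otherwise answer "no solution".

29011148

First find gcd(11804561, 178996231):
178996231 = 15·11804561 + 1927816
11804561 = 6·1927816 + 237665
1927816 = 8·237665 + 26496
237665 = 8·26496 + 25697
26496 = 1·25697 + 799
25697 = 32·799 + 129
799 = 6·129 + 25
129 = 5·25 + 4
25 = 6·4 + 1
4 = 4·1 + 0
gcd = 1, so a unique solution mod 178996231 exists.
Back-substitute for the Bézout coefficients:
1 = 25 − 6·4
1 = −6·129 + 31·25
1 = 31·799 − 192·129
1 = −192·25697 + 6175·799
1 = 6175·26496 − 6367·25697
1 = −6367·237665 + 57111·26496
1 = 57111·1927816 − 463255·237665
1 = −463255·11804561 + 2836641·1927816
1 = 2836641·178996231 − 43012870·11804561
So 11804561·(-43012870) ≡ 1 (mod 178996231), giving 11804561⁻¹ ≡ 135983361.
x ≡ 11804561⁻¹·43270202 ≡ 135983361·43270202 ≡ 29011148 (mod 178996231).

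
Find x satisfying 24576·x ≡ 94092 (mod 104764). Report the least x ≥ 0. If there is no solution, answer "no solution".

26003

First find gcd(24576, 104764):
104764 = 4×24576 + 6460
24576 = 3×6460 + 5196
6460 = 1×5196 + 1264
5196 = 4×1264 + 140
1264 = 9×140 + 4
140 = 35×4 + 0
gcd = 4 and 4 | 94092, so solutions exist. Divide through by 4: 6144x ≡ 23523 (mod 26191).
Now find 6144⁻¹ mod 26191:
26191 = 4*6144 + 1615
6144 = 3*1615 + 1299
1615 = 1*1299 + 316
1299 = 4*316 + 35
316 = 9*35 + 1
35 = 35*1 + 0
Back-substitute:
1 = 316 − 9·35
1 = −9·1299 + 37·316
1 = 37·1615 − 46·1299
1 = −46·6144 + 175·1615
1 = 175·26191 − 746·6144
So 6144·(-746) ≡ 1 (mod 26191), i.e. 6144⁻¹ ≡ 25445.
Then x ≡ 25445·23523 ≡ 26003 (mod 26191); the smallest non-negative solution is x = 26003.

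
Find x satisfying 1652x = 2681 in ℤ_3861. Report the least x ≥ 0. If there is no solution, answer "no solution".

First find gcd(1652, 3861):
3861 = 2*1652 + 557
1652 = 2*557 + 538
557 = 1*538 + 19
538 = 28*19 + 6
19 = 3*6 + 1
6 = 6*1 + 0
gcd = 1, so a unique solution mod 3861 exists.
Back-substitute for the Bézout coefficients:
1 = 19 − 3·6
1 = −3·538 + 85·19
1 = 85·557 − 88·538
1 = −88·1652 + 261·557
1 = 261·3861 − 610·1652
So 1652·(-610) ≡ 1 (mod 3861), giving 1652⁻¹ ≡ 3251.
x ≡ 1652⁻¹·2681 ≡ 3251·2681 ≡ 1654 (mod 3861).

1654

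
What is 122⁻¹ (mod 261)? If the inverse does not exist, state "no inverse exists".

Extended Euclidean algorithm:
261 = 2*122 + 17
122 = 7*17 + 3
17 = 5*3 + 2
3 = 1*2 + 1
2 = 2*1 + 0
The gcd is 1. Working backward:
1 = 3 − 2
1 = −17 + 6·3
1 = 6·122 − 43·17
1 = −43·261 + 92·122
So 122·92 ≡ 1 (mod 261).

92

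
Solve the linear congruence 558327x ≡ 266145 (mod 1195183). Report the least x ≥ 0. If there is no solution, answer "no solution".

First find gcd(558327, 1195183):
1195183 = 2×558327 + 78529
558327 = 7×78529 + 8624
78529 = 9×8624 + 913
8624 = 9×913 + 407
913 = 2×407 + 99
407 = 4×99 + 11
99 = 9×11 + 0
gcd = 11 and 11 | 266145, so solutions exist. Divide through by 11: 50757x ≡ 24195 (mod 108653).
Now find 50757⁻¹ mod 108653:
108653 = 2×50757 + 7139
50757 = 7×7139 + 784
7139 = 9×784 + 83
784 = 9×83 + 37
83 = 2×37 + 9
37 = 4×9 + 1
9 = 9×1 + 0
Back-substitute:
1 = 37 − 4·9
1 = −4·83 + 9·37
1 = 9·784 − 85·83
1 = −85·7139 + 774·784
1 = 774·50757 − 5503·7139
1 = −5503·108653 + 11780·50757
So 50757⁻¹ ≡ 11780 (mod 108653).
Then x ≡ 11780·24195 ≡ 20281 (mod 108653); the smallest non-negative solution is x = 20281.

20281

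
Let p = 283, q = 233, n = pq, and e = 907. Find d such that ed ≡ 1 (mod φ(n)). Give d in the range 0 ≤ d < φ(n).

φ(n) = (p−1)(q−1) = 282·232 = 65424.
Need d with 907·d ≡ 1 (mod 65424). Apply the extended Euclidean algorithm:
65424 = 72*907 + 120
907 = 7*120 + 67
120 = 1*67 + 53
67 = 1*53 + 14
53 = 3*14 + 11
14 = 1*11 + 3
11 = 3*3 + 2
3 = 1*2 + 1
2 = 2*1 + 0
Back-substitute:
1 = 3 − 2
1 = −11 + 4·3
1 = 4·14 − 5·11
1 = −5·53 + 19·14
1 = 19·67 − 24·53
1 = −24·120 + 43·67
1 = 43·907 − 325·120
1 = −325·65424 + 23443·907
So 907·23443 ≡ 1 (mod 65424), hence d = 23443.

23443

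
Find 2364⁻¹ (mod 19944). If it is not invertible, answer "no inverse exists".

Euclidean algorithm on 19944, 2364:
19944 = 8×2364 + 1032
2364 = 2×1032 + 300
1032 = 3×300 + 132
300 = 2×132 + 36
132 = 3×36 + 24
36 = 1×24 + 12
24 = 2×12 + 0
The gcd is 12, not 1, hence no inverse exists.

no inverse exists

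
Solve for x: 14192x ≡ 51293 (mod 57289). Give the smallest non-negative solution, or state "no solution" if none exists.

First find gcd(14192, 57289):
57289 = 4*14192 + 521
14192 = 27*521 + 125
521 = 4*125 + 21
125 = 5*21 + 20
21 = 1*20 + 1
20 = 20*1 + 0
gcd = 1, so a unique solution mod 57289 exists.
Back-substitute for the Bézout coefficients:
1 = 21 − 20
1 = −125 + 6·21
1 = 6·521 − 25·125
1 = −25·14192 + 681·521
1 = 681·57289 − 2749·14192
So 14192·(-2749) ≡ 1 (mod 57289), giving 14192⁻¹ ≡ 54540.
x ≡ 14192⁻¹·51293 ≡ 54540·51293 ≡ 41061 (mod 57289).

41061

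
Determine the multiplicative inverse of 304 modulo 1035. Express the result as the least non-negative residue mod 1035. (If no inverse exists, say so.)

Extended Euclidean algorithm:
1035 = 3×304 + 123
304 = 2×123 + 58
123 = 2×58 + 7
58 = 8×7 + 2
7 = 3×2 + 1
2 = 2×1 + 0
gcd = 1, so the inverse exists. Back-substitute:
1 = 7 − 3·2
1 = −3·58 + 25·7
1 = 25·123 − 53·58
1 = −53·304 + 131·123
1 = 131·1035 − 446·304
So 304·(-446) ≡ 1 (mod 1035), and -446 ≡ 589 (mod 1035).

589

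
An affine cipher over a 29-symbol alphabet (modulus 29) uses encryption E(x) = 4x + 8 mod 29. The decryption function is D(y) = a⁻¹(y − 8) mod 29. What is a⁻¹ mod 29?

Apply the Euclidean algorithm to 29 and 4:
29 = 7*4 + 1
4 = 4*1 + 0
Since gcd(4, 29) = 1, back-substitute to write 1 as a combination:
1 = 29 − 7·4
Hence 4⁻¹ ≡ -7 ≡ 22 (mod 29).

22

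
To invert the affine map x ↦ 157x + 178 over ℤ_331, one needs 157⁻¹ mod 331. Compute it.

gcd(331, 157) by repeated division:
331 = 2*157 + 17
157 = 9*17 + 4
17 = 4*4 + 1
4 = 4*1 + 0
Since gcd(157, 331) = 1, back-substitute to write 1 as a combination:
1 = 17 − 4·4
1 = −4·157 + 37·17
1 = 37·331 − 78·157
Thus 157·(-78) ≡ 1 (mod 331); reducing, -78 mod 331 = 253.

253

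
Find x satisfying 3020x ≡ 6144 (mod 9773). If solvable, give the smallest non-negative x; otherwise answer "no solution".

First find gcd(3020, 9773):
9773 = 3*3020 + 713
3020 = 4*713 + 168
713 = 4*168 + 41
168 = 4*41 + 4
41 = 10*4 + 1
4 = 4*1 + 0
gcd = 1, so a unique solution mod 9773 exists.
Back-substitute for the Bézout coefficients:
1 = 41 − 10·4
1 = −10·168 + 41·41
1 = 41·713 − 174·168
1 = −174·3020 + 737·713
1 = 737·9773 − 2385·3020
So 3020·(-2385) ≡ 1 (mod 9773), giving 3020⁻¹ ≡ 7388.
x ≡ 3020⁻¹·6144 ≡ 7388·6144 ≡ 6060 (mod 9773).

6060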